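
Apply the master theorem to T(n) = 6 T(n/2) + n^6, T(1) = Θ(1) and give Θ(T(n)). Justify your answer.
T(n) = Θ(n^6)

log_2 6 ≈ 2.585. f(n) = n^6 dominates n^(log_2 6) since 6 > 2.585, and the regularity condition a·f(n/b) = 6·(n/2)^6 = (6/64)·n^6 ≤ c·f(n) holds with c = 6/64 ≈ 0.0938 < 1. So this is Case 3: T(n) = Θ(f(n)) = Θ(n^6).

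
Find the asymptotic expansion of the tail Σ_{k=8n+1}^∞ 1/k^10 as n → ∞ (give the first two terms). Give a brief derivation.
Σ_{k>8n} 1/k^10 = 1/(9 · (8n)^9) − 1/(2 · (8n)^10) + O(1/(8n)^11)

Compare to the integral: ∫_{8n}^∞ x^(−10) dx = [−x^(−9)/9]_{8n}^∞ = 1/((10−1)·(8n)^9). The Euler-Maclaurin correction adds −f(8n)/2 = −1/(2·(8n)^10). Euler-Maclaurin then gives
  Σ_{k>8n} 1/k^10 = ∫_{8n}^∞ dx/x^10 − 1/(2·(8n)^10) + O(1/(8n)^11).
(Equivalently this is ζ(10) − Σ_{k≤8n} 1/k^10.)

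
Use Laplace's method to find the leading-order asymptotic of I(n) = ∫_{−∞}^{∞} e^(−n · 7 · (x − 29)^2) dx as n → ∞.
I(n) = sqrt(π/(7n))

Here φ(x) = 7 · (x − 29)^2 has its unique minimum at x* = 29 with φ(x*) = 0 and φ''(x*) = 14. Laplace's method gives
  I(n) ~ e^(−n φ(x*)) · sqrt(2π / (n · φ''(x*))) = sqrt(2π / (14n)) = sqrt(π/(7n)).
This is exact: substituting u = (x − 29)·sqrt(7n) gives I(n) = (1/sqrt(7n)) ∫_{−∞}^{∞} e^(−u^2) du = sqrt(π/(7n)).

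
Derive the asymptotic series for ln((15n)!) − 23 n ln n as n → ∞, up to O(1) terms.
ln((15n)!) − 23 n ln n = −8 n ln n + 15(ln 15 − 1) n + (1/2) ln(2π·15n) + O(1/n)

Stirling: ln((15n)!) = 15n ln(15n) − 15n + (1/2) ln(2π·15n) + O(1/n).
Expand 15n ln(15n) = 15n (ln n + ln 15) = 15n ln n + 15n ln 15.
Subtract 23n ln n: leading term is (15 − 23) n ln n = −8 n ln n. The next term is 15n ln 15 − 15n = 15(ln 15 − 1) n. Then the (1/2) ln(2π·15n) correction.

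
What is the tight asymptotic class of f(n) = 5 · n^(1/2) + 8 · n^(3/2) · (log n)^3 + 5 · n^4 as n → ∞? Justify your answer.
f(n) ∈ Θ(n^4)

Compare the terms by growth order. For large n, n^a · (log n)^b dominates n^a' · (log n)^b' iff a > a', or (a = a' and b > b'). Ranking the 3 terms shows the dominant one is 5 · n^4. Hence f(n) ∈ Θ(n^4).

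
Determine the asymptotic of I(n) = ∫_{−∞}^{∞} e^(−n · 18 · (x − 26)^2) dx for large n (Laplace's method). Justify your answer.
I(n) = sqrt(π/(18n))

Here φ(x) = 18 · (x − 26)^2 has its unique minimum at x* = 26 with φ(x*) = 0 and φ''(x*) = 36. Laplace's method gives
  I(n) ~ e^(−n φ(x*)) · sqrt(2π / (n · φ''(x*))) = sqrt(2π / (36n)) = sqrt(π/(18n)).
This is exact: substituting u = (x − 26)·sqrt(18n) gives I(n) = (1/sqrt(18n)) ∫_{−∞}^{∞} e^(−u^2) du = sqrt(π/(18n)).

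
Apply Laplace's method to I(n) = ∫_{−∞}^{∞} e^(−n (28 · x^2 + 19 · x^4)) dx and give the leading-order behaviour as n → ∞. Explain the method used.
I(n) ~ sqrt(π/(28n))

φ(x) = 28 · x^2 + 19 · x^4 has its unique global minimum at x* = 0 (since φ'(x) = 56x + 76x^3 = 0 only at x = 0 for real x with both coefficients positive, and φ → ∞ as |x| → ∞). At x* = 0, φ(0) = 0 and φ''(0) = 56. Laplace's method then gives
  I(n) ~ sqrt(2π / (n · φ''(0))) · e^(−n φ(0)) = sqrt(2π / (56n)) = sqrt(π/(28n)).
The 19 · x^4 term contributes only at subleading order (an O(1/n) relative correction).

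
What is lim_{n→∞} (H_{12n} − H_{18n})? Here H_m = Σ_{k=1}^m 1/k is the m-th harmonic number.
lim = ln(12/18) = ln(2/3)

Euler-Maclaurin gives H_m = ln m + γ + 1/(2m) + O(1/m^2). The γ and O(1/m) terms cancel in the difference:
  H_{12n} − H_{18n} = ln(12n) − ln(18n) + O(1/n) = ln(12/18) + O(1/n).
Hence the limit is ln(12/18) = ln(2/3).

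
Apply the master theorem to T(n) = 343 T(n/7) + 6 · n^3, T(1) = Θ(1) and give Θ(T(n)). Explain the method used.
T(n) = Θ(n^3 log n)

log_7 343 = 3, and f(n) = 6 · n^3 = Θ(n^(log_7 343)). This is Case 2 of the master theorem: T(n) = Θ(f(n) · log n) = Θ(n^3 log n).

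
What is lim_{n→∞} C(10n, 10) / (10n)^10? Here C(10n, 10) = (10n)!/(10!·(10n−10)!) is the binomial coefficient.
lim = 1/10! = 1/3628800

With N = 10n → ∞: C(N, 10) / N^10 = [N(N−1)…(N−9)] / (10! · N^10) = (1/10!) · 1 · (1 − 1/(10n)) · … · (1 − 9/(10n)). Each factor → 1 as N → ∞, so the limit is 1/10! = 1/3628800.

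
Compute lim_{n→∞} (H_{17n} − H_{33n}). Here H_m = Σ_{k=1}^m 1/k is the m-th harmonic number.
lim = ln(17/33)

Euler-Maclaurin gives H_m = ln m + γ + 1/(2m) + O(1/m^2). The γ and O(1/m) terms cancel in the difference:
  H_{17n} − H_{33n} = ln(17n) − ln(33n) + O(1/n) = ln(17/33) + O(1/n).
Hence the limit is ln(17/33).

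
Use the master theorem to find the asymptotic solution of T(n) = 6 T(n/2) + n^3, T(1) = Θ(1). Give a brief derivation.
T(n) = Θ(n^3)

log_2 6 ≈ 2.585. f(n) = n^3 dominates n^(log_2 6) since 3 > 2.585, and the regularity condition a·f(n/b) = 6·(n/2)^3 = (6/8)·n^3 ≤ c·f(n) holds with c = 6/8 ≈ 0.75 < 1. So this is Case 3: T(n) = Θ(f(n)) = Θ(n^3).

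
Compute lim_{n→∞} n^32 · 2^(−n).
lim = 0

Exponentials with base > 1 dominate every fixed polynomial: for any fixed c, n^c / 2^n → 0 as n → ∞ (e.g. by the ratio test, or by writing 2^n = e^(n ln 2) and noting e^(n ln 2) / n^c → ∞). Hence n^32 · 2^(−n) = n^32 / 2^n → 0.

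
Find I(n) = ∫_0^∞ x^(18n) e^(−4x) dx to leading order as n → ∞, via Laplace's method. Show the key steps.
I(n) ~ (sqrt(2π·18n) / 4) · (18n/(4e))^(18n)

Write the integrand as exp(18n ln x − 4x) and set f(x) = 18n ln x − 4x. Then f'(x) = 18n/x − 4 = 0 at x* = 18n/4, and f''(x*) = −18n/x*^2 = −4^2/(18n). Laplace's method (interior maximum) gives
  I(n) ~ e^(f(x*)) · sqrt(2π / |f''(x*)|)
        = exp(18n ln(18n/4) − 18n) · sqrt(2π · 18n / 4^2)
        = (18n/4)^(18n) e^(−18n) · sqrt(2π·18n) / 4
        = (sqrt(2π·18n) / 4) · (18n/(4e))^(18n).
This matches Γ(18n+1)/4^(18n+1) with Stirling applied to Γ.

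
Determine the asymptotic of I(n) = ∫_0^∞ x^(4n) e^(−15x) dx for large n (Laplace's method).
I(n) ~ (sqrt(2π·4n) / 15) · (4n/(15e))^(4n)

Write the integrand as exp(4n ln x − 15x) and set f(x) = 4n ln x − 15x. Then f'(x) = 4n/x − 15 = 0 at x* = 4n/15, and f''(x*) = −4n/x*^2 = −15^2/(4n). Laplace's method (interior maximum) gives
  I(n) ~ e^(f(x*)) · sqrt(2π / |f''(x*)|)
        = exp(4n ln(4n/15) − 4n) · sqrt(2π · 4n / 15^2)
        = (4n/15)^(4n) e^(−4n) · sqrt(2π·4n) / 15
        = (sqrt(2π·4n) / 15) · (4n/(15e))^(4n).
This matches Γ(4n+1)/15^(4n+1) with Stirling applied to Γ.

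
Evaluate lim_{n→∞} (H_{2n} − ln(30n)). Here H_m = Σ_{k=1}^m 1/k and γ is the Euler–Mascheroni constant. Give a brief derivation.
lim = −ln 15 + γ

By Euler-Maclaurin, H_m = ln m + γ + O(1/m). So
  H_{2n} − ln(30n) = ln(2n) + γ − ln(30n) + O(1/n)
                       = ln(2/30) + γ + O(1/n).
Hence the limit is ln(2/30) + γ (= −ln 15).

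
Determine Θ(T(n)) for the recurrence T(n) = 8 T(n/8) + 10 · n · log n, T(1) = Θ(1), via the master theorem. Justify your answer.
T(n) = Θ(n · (log n)^2)

Here log_8 8 = 1 and f(n) = 10 · n · log n = Θ(n^(log_8 8) · (log n)^1). This is the extended Case 2 of the master theorem (f matches the critical exponent up to log factors), giving T(n) = Θ(n^(log_8 8) · (log n)^(1+1)) = Θ(n · (log n)^2).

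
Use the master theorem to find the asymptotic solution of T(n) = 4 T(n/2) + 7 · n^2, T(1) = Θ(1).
T(n) = Θ(n^2 log n)

log_2 4 = 2, and f(n) = 7 · n^2 = Θ(n^(log_2 4)). This is Case 2 of the master theorem: T(n) = Θ(f(n) · log n) = Θ(n^2 log n).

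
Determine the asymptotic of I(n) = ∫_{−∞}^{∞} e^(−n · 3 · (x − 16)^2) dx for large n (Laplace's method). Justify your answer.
I(n) = sqrt(π/(3n))

Here φ(x) = 3 · (x − 16)^2 has its unique minimum at x* = 16 with φ(x*) = 0 and φ''(x*) = 6. Laplace's method gives
  I(n) ~ e^(−n φ(x*)) · sqrt(2π / (n · φ''(x*))) = sqrt(2π / (6n)) = sqrt(π/(3n)).
This is exact: substituting u = (x − 16)·sqrt(3n) gives I(n) = (1/sqrt(3n)) ∫_{−∞}^{∞} e^(−u^2) du = sqrt(π/(3n)).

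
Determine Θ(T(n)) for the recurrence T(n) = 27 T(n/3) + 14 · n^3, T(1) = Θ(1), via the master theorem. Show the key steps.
T(n) = Θ(n^3 log n)

log_3 27 = 3, and f(n) = 14 · n^3 = Θ(n^(log_3 27)). This is Case 2 of the master theorem: T(n) = Θ(f(n) · log n) = Θ(n^3 log n).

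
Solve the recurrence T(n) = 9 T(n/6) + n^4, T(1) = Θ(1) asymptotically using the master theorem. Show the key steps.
T(n) = Θ(n^4)

log_6 9 ≈ 1.226. f(n) = n^4 dominates n^(log_6 9) since 4 > 1.226, and the regularity condition a·f(n/b) = 9·(n/6)^4 = (9/1296)·n^4 ≤ c·f(n) holds with c = 9/1296 ≈ 0.00694 < 1. So this is Case 3: T(n) = Θ(f(n)) = Θ(n^4).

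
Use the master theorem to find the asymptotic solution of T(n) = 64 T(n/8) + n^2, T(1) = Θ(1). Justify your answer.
T(n) = Θ(n^2 log n)

log_8 64 = 2, and f(n) = n^2 = Θ(n^(log_8 64)). This is Case 2 of the master theorem: T(n) = Θ(f(n) · log n) = Θ(n^2 log n).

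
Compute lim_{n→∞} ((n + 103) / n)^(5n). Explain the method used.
lim = e^515

Rewrite as (1 + 103/n)^(5n). By the standard limit (1 + x/n)^n → e^x, we have (1 + 103/n)^n → e^103, and raising to the 5th power gives e^515.
More precisely, ln[(1 + 103/n)^(5n)] = 5n · ln(1 + 103/n) = 5n · (103/n + O(1/n^2)) = 515 + O(1/n) → 515.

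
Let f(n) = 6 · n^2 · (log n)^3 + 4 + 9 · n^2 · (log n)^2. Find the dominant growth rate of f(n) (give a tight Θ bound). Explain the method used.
f(n) ∈ Θ(n^2 · (log n)^3)

Compare the terms by growth order. For large n, n^a · (log n)^b dominates n^a' · (log n)^b' iff a > a', or (a = a' and b > b'). Ranking the 3 terms shows the dominant one is 6 · n^2 · (log n)^3. Hence f(n) ∈ Θ(n^2 · (log n)^3).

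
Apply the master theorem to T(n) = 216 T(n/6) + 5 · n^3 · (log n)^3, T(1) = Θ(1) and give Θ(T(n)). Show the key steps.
T(n) = Θ(n^3 · (log n)^4)

Here log_6 216 = 3 and f(n) = 5 · n^3 · (log n)^3 = Θ(n^(log_6 216) · (log n)^3). This is the extended Case 2 of the master theorem (f matches the critical exponent up to log factors), giving T(n) = Θ(n^(log_6 216) · (log n)^(3+1)) = Θ(n^3 · (log n)^4).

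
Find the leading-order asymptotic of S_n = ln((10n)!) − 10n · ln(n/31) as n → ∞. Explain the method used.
S_n ~ 10n · (ln 310 − 1) + O(ln n)

Stirling: ln((10n)!) = 10n ln(10n) − 10n + O(ln n).
  S_n = 10n ln(10n) − 10n − 10n ln(n/31) + O(ln n)
      = 10n ln(10n) − 10n ln n + 10n ln 31 − 10n + O(ln n)
      = 10n ln 10 + 10n ln 31 − 10n + O(ln n)
      = 10n (ln 310 − 1) + O(ln n).
Numerically ln(310) − 1 ≈ 4.7366.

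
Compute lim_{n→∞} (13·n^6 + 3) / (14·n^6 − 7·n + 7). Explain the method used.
lim = 13/14

For large n the leading n^6 terms dominate both numerator and denominator. Dividing top and bottom by n^6, every other term tends to 0, leaving 13/14.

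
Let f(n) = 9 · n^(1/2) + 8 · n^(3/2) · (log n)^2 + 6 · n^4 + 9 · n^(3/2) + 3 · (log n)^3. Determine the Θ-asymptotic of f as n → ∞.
f(n) ∈ Θ(n^4)

Compare the terms by growth order. For large n, n^a · (log n)^b dominates n^a' · (log n)^b' iff a > a', or (a = a' and b > b'). Ranking the 5 terms shows the dominant one is 6 · n^4. Hence f(n) ∈ Θ(n^4).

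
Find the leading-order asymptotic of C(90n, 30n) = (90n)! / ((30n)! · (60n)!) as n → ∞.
C(90n, 30n) ~ (27/4)^(30n) · sqrt(3/(4π·30n))

Write N = 30n. Apply Stirling to each factorial:
  (3N)! ~ sqrt(2π·3N) · (3N/e)^(3N),
  N! ~ sqrt(2π N) · (N/e)^N,
  (2N)! ~ sqrt(2π·2N) · (2N/e)^(2N).
The exponential factors combine to (3N)^(3N) / (N^N · (2N)^(2N)) = 3^(3N)/2^(2N) = (3^3/2^2)^N = (27/4)^N.
The square-root prefactors combine to sqrt(2π·3N) / (sqrt(2π N)·sqrt(2π·2N)) = sqrt(3 / (2π·2·N)) = sqrt(3/(4π·30n)).
Substituting N = 30n: C(90n, 30n) ~ (27/4)^(30n) · sqrt(3/(4π·30n)).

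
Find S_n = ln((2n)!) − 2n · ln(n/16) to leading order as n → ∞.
S_n ~ 2n · (ln 32 − 1) + O(ln n)

Stirling: ln((2n)!) = 2n ln(2n) − 2n + O(ln n).
  S_n = 2n ln(2n) − 2n − 2n ln(n/16) + O(ln n)
      = 2n ln(2n) − 2n ln n + 2n ln 16 − 2n + O(ln n)
      = 2n ln 2 + 2n ln 16 − 2n + O(ln n)
      = 2n (ln 32 − 1) + O(ln n).
Numerically ln(32) − 1 ≈ 2.4657.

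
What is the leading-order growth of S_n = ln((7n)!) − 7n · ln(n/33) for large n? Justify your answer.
S_n ~ 7n · (ln 231 − 1) + O(ln n)

Stirling: ln((7n)!) = 7n ln(7n) − 7n + O(ln n).
  S_n = 7n ln(7n) − 7n − 7n ln(n/33) + O(ln n)
      = 7n ln(7n) − 7n ln n + 7n ln 33 − 7n + O(ln n)
      = 7n ln 7 + 7n ln 33 − 7n + O(ln n)
      = 7n (ln 231 − 1) + O(ln n).
Numerically ln(231) − 1 ≈ 4.4424.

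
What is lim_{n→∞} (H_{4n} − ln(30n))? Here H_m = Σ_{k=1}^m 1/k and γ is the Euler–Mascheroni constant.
lim = ln(2/15) + γ

By Euler-Maclaurin, H_m = ln m + γ + O(1/m). So
  H_{4n} − ln(30n) = ln(4n) + γ − ln(30n) + O(1/n)
                       = ln(4/30) + γ + O(1/n).
Hence the limit is ln(4/30) + γ (= ln(2/15)).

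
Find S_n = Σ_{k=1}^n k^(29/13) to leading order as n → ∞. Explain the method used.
S_n ~ (13/42) · n^(42/13)

Integral comparison: Σ_{k=1}^n k^(29/13) = ∫_0^n x^(29/13) dx + O(n^(29/13)). The integral is n^(1 + 29/13) / (1 + 29/13) = n^((29+13)/13) / ((29+13)/13) = (13/42) · n^(42/13).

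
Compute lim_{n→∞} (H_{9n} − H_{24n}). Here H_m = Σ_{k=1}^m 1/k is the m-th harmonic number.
lim = ln(9/24) = ln(3/8)

Euler-Maclaurin gives H_m = ln m + γ + 1/(2m) + O(1/m^2). The γ and O(1/m) terms cancel in the difference:
  H_{9n} − H_{24n} = ln(9n) − ln(24n) + O(1/n) = ln(9/24) + O(1/n).
Hence the limit is ln(9/24) = ln(3/8).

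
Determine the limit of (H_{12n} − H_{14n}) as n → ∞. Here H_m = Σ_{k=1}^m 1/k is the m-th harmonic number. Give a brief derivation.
lim = ln(12/14) = ln(6/7)

Euler-Maclaurin gives H_m = ln m + γ + 1/(2m) + O(1/m^2). The γ and O(1/m) terms cancel in the difference:
  H_{12n} − H_{14n} = ln(12n) − ln(14n) + O(1/n) = ln(12/14) + O(1/n).
Hence the limit is ln(12/14) = ln(6/7).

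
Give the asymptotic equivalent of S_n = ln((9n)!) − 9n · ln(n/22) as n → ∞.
S_n ~ 9n · (ln 198 − 1) + O(ln n)

Stirling: ln((9n)!) = 9n ln(9n) − 9n + O(ln n).
  S_n = 9n ln(9n) − 9n − 9n ln(n/22) + O(ln n)
      = 9n ln(9n) − 9n ln n + 9n ln 22 − 9n + O(ln n)
      = 9n ln 9 + 9n ln 22 − 9n + O(ln n)
      = 9n (ln 198 − 1) + O(ln n).
Numerically ln(198) − 1 ≈ 4.2883.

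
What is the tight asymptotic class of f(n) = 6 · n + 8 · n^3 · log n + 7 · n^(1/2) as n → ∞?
f(n) ∈ Θ(n^3 · log n)

Compare the terms by growth order. For large n, n^a · (log n)^b dominates n^a' · (log n)^b' iff a > a', or (a = a' and b > b'). Ranking the 3 terms shows the dominant one is 8 · n^3 · log n. Hence f(n) ∈ Θ(n^3 · log n).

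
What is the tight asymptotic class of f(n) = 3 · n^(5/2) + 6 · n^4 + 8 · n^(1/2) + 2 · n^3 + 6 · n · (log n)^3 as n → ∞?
f(n) ∈ Θ(n^4)

Compare the terms by growth order. For large n, n^a · (log n)^b dominates n^a' · (log n)^b' iff a > a', or (a = a' and b > b'). Ranking the 5 terms shows the dominant one is 6 · n^4. Hence f(n) ∈ Θ(n^4).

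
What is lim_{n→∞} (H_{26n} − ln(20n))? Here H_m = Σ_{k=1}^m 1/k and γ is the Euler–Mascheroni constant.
lim = ln(13/10) + γ

By Euler-Maclaurin, H_m = ln m + γ + O(1/m). So
  H_{26n} − ln(20n) = ln(26n) + γ − ln(20n) + O(1/n)
                       = ln(26/20) + γ + O(1/n).
Hence the limit is ln(26/20) + γ (= ln(13/10)).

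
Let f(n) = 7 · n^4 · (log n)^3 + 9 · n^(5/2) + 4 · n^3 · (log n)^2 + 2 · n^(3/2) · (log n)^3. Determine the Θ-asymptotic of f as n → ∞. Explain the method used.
f(n) ∈ Θ(n^4 · (log n)^3)

Compare the terms by growth order. For large n, n^a · (log n)^b dominates n^a' · (log n)^b' iff a > a', or (a = a' and b > b'). Ranking the 4 terms shows the dominant one is 7 · n^4 · (log n)^3. Hence f(n) ∈ Θ(n^4 · (log n)^3).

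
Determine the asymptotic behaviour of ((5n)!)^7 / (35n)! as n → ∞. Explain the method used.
((5n)!)^7/(35n)! ~ ((2π·5n)^(6/2) / sqrt(7)) · 7^(−7·5n)  →  0

Write N = 5n. Stirling: N! ~ sqrt(2π N)(N/e)^N and (7N)! ~ sqrt(2π·7N)·(7N/e)^(7N).
  (N!)^7/(7N)! ~ (2π N)^(7/2) (N/e)^(7N) / [sqrt(2π·7N) (7N/e)^(7N)]
     = (2π N)^(7/2) / sqrt(2π·7N) · (N/(7N))^(7N)
     = (2π N)^((7−1)/2) / sqrt(7) · 7^(−7N).
Since 7^7 > 1, the factor 7^(−7N) decays exponentially, so the ratio → 0. Substituting N = 5n gives the stated form.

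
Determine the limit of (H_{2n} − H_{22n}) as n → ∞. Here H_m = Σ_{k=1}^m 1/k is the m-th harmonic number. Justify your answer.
lim = ln(2/22) = −ln 11

Euler-Maclaurin gives H_m = ln m + γ + 1/(2m) + O(1/m^2). The γ and O(1/m) terms cancel in the difference:
  H_{2n} − H_{22n} = ln(2n) − ln(22n) + O(1/n) = ln(2/22) + O(1/n).
Hence the limit is ln(2/22) = −ln 11.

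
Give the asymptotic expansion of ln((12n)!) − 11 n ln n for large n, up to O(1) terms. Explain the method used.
ln((12n)!) − 11 n ln n = n ln n + 12(ln 12 − 1) n + (1/2) ln(2π·12n) + O(1/n)

Stirling: ln((12n)!) = 12n ln(12n) − 12n + (1/2) ln(2π·12n) + O(1/n).
Expand 12n ln(12n) = 12n (ln n + ln 12) = 12n ln n + 12n ln 12.
Subtract 11n ln n: leading term is (12 − 11) n ln n = n ln n. The next term is 12n ln 12 − 12n = 12(ln 12 − 1) n. Then the (1/2) ln(2π·12n) correction.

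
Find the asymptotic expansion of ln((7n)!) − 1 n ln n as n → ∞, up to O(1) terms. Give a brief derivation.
ln((7n)!) − 1 n ln n = 6 n ln n + 7(ln 7 − 1) n + (1/2) ln(2π·7n) + O(1/n)

Stirling: ln((7n)!) = 7n ln(7n) − 7n + (1/2) ln(2π·7n) + O(1/n).
Expand 7n ln(7n) = 7n (ln n + ln 7) = 7n ln n + 7n ln 7.
Subtract 1n ln n: leading term is (7 − 1) n ln n = 6 n ln n. The next term is 7n ln 7 − 7n = 7(ln 7 − 1) n. Then the (1/2) ln(2π·7n) correction.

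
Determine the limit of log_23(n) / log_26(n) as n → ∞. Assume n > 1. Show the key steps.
lim = ln(26) / ln(23) = log_23(26)

Change of base: log_23(n) = ln n / ln 23 and log_26(n) = ln n / ln 26. The ratio is (ln n / ln 23) · (ln 26 / ln n) = ln 26 / ln 23, a constant independent of n. So the limit is ln 26 / ln 23 = log_23(26).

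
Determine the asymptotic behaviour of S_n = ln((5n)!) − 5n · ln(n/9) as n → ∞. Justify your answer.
S_n ~ 5n · (ln 45 − 1) + O(ln n)

Stirling: ln((5n)!) = 5n ln(5n) − 5n + O(ln n).
  S_n = 5n ln(5n) − 5n − 5n ln(n/9) + O(ln n)
      = 5n ln(5n) − 5n ln n + 5n ln 9 − 5n + O(ln n)
      = 5n ln 5 + 5n ln 9 − 5n + O(ln n)
      = 5n (ln 45 − 1) + O(ln n).
Numerically ln(45) − 1 ≈ 2.8067.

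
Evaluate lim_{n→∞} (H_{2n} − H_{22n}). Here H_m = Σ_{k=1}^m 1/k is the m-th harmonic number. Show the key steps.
lim = ln(2/22) = −ln 11

Euler-Maclaurin gives H_m = ln m + γ + 1/(2m) + O(1/m^2). The γ and O(1/m) terms cancel in the difference:
  H_{2n} − H_{22n} = ln(2n) − ln(22n) + O(1/n) = ln(2/22) + O(1/n).
Hence the limit is ln(2/22) = −ln 11.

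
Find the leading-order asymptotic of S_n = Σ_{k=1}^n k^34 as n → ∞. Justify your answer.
S_n ~ n^35 / 35

By integral comparison (Euler-Maclaurin), Σ_{k=1}^n k^34 = ∫_0^n x^34 dx + O(n^34) = n^35/35 + O(n^34). (Equivalently, Faulhaber's formula gives the same leading term.)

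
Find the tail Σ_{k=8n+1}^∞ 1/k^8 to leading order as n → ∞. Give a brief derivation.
Σ_{k>8n} 1/k^8 ~ 1/(7 · (8n)^7)

Compare to the integral: ∫_{8n}^∞ x^(−8) dx = [−x^(−7)/7]_{8n}^∞ = 1/((8−1)·(8n)^7). Euler-Maclaurin then gives
  Σ_{k>8n} 1/k^8 = ∫_{8n}^∞ dx/x^8 − 1/(2·(8n)^8) + O(1/(8n)^9).
(Equivalently this is ζ(8) − Σ_{k≤8n} 1/k^8.)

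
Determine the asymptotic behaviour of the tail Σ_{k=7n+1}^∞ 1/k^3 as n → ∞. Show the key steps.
Σ_{k>7n} 1/k^3 ~ 1/(2 · (7n)^2)

Compare to the integral: ∫_{7n}^∞ x^(−3) dx = [−x^(−2)/2]_{7n}^∞ = 1/((3−1)·(7n)^2). Euler-Maclaurin then gives
  Σ_{k>7n} 1/k^3 = ∫_{7n}^∞ dx/x^3 − 1/(2·(7n)^3) + O(1/(7n)^4).
(Equivalently this is ζ(3) − Σ_{k≤7n} 1/k^3.)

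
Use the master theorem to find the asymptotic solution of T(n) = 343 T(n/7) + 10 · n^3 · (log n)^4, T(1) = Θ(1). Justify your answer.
T(n) = Θ(n^3 · (log n)^5)

Here log_7 343 = 3 and f(n) = 10 · n^3 · (log n)^4 = Θ(n^(log_7 343) · (log n)^4). This is the extended Case 2 of the master theorem (f matches the critical exponent up to log factors), giving T(n) = Θ(n^(log_7 343) · (log n)^(4+1)) = Θ(n^3 · (log n)^5).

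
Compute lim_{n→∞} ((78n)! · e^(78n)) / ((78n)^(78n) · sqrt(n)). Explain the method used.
lim = sqrt(2π·78)

Stirling: (78n)! ~ sqrt(2π·78n) · (78n/e)^(78n). Hence
  (78n)! · e^(78n) / (78n)^(78n) ~ sqrt(2π·78n).
Dividing by sqrt(n): sqrt(2π·78n) / sqrt(n) = sqrt(2π·78) · n^((1−1)/2), so the limit is sqrt(2π·78).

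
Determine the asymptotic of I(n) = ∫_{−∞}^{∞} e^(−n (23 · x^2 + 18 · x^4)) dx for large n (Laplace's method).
I(n) ~ sqrt(π/(23n))

φ(x) = 23 · x^2 + 18 · x^4 has its unique global minimum at x* = 0 (since φ'(x) = 46x + 72x^3 = 0 only at x = 0 for real x with both coefficients positive, and φ → ∞ as |x| → ∞). At x* = 0, φ(0) = 0 and φ''(0) = 46. Laplace's method then gives
  I(n) ~ sqrt(2π / (n · φ''(0))) · e^(−n φ(0)) = sqrt(2π / (46n)) = sqrt(π/(23n)).
The 18 · x^4 term contributes only at subleading order (an O(1/n) relative correction).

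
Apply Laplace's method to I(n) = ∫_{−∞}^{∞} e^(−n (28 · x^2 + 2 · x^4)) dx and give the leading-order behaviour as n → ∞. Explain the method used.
I(n) ~ sqrt(π/(28n))

φ(x) = 28 · x^2 + 2 · x^4 has its unique global minimum at x* = 0 (since φ'(x) = 56x + 8x^3 = 0 only at x = 0 for real x with both coefficients positive, and φ → ∞ as |x| → ∞). At x* = 0, φ(0) = 0 and φ''(0) = 56. Laplace's method then gives
  I(n) ~ sqrt(2π / (n · φ''(0))) · e^(−n φ(0)) = sqrt(2π / (56n)) = sqrt(π/(28n)).
The 2 · x^4 term contributes only at subleading order (an O(1/n) relative correction).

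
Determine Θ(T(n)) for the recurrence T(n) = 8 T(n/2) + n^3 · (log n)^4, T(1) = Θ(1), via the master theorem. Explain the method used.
T(n) = Θ(n^3 · (log n)^5)

Here log_2 8 = 3 and f(n) = n^3 · (log n)^4 = Θ(n^(log_2 8) · (log n)^4). This is the extended Case 2 of the master theorem (f matches the critical exponent up to log factors), giving T(n) = Θ(n^(log_2 8) · (log n)^(4+1)) = Θ(n^3 · (log n)^5).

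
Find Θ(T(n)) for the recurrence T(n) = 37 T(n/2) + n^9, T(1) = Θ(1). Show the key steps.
T(n) = Θ(n^9)

log_2 37 ≈ 5.209. f(n) = n^9 dominates n^(log_2 37) since 9 > 5.209, and the regularity condition a·f(n/b) = 37·(n/2)^9 = (37/512)·n^9 ≤ c·f(n) holds with c = 37/512 ≈ 0.0723 < 1. So this is Case 3: T(n) = Θ(f(n)) = Θ(n^9).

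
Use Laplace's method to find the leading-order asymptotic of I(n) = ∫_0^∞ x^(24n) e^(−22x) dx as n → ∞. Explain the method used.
I(n) ~ (sqrt(2π·24n) / 22) · (24n/(22e))^(24n)

Write the integrand as exp(24n ln x − 22x) and set f(x) = 24n ln x − 22x. Then f'(x) = 24n/x − 22 = 0 at x* = 24n/22, and f''(x*) = −24n/x*^2 = −22^2/(24n). Laplace's method (interior maximum) gives
  I(n) ~ e^(f(x*)) · sqrt(2π / |f''(x*)|)
        = exp(24n ln(24n/22) − 24n) · sqrt(2π · 24n / 22^2)
        = (24n/22)^(24n) e^(−24n) · sqrt(2π·24n) / 22
        = (sqrt(2π·24n) / 22) · (24n/(22e))^(24n).
This matches Γ(24n+1)/22^(24n+1) with Stirling applied to Γ.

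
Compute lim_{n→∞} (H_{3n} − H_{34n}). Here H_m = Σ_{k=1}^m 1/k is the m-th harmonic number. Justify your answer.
lim = ln(3/34)

Euler-Maclaurin gives H_m = ln m + γ + 1/(2m) + O(1/m^2). The γ and O(1/m) terms cancel in the difference:
  H_{3n} − H_{34n} = ln(3n) − ln(34n) + O(1/n) = ln(3/34) + O(1/n).
Hence the limit is ln(3/34).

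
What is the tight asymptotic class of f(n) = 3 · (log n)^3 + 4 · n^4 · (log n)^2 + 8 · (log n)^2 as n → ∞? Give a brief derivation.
f(n) ∈ Θ(n^4 · (log n)^2)

Compare the terms by growth order. For large n, n^a · (log n)^b dominates n^a' · (log n)^b' iff a > a', or (a = a' and b > b'). Ranking the 3 terms shows the dominant one is 4 · n^4 · (log n)^2. Hence f(n) ∈ Θ(n^4 · (log n)^2).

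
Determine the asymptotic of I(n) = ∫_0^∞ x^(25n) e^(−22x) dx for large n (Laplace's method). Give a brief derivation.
I(n) ~ (sqrt(2π·25n) / 22) · (25n/(22e))^(25n)

Write the integrand as exp(25n ln x − 22x) and set f(x) = 25n ln x − 22x. Then f'(x) = 25n/x − 22 = 0 at x* = 25n/22, and f''(x*) = −25n/x*^2 = −22^2/(25n). Laplace's method (interior maximum) gives
  I(n) ~ e^(f(x*)) · sqrt(2π / |f''(x*)|)
        = exp(25n ln(25n/22) − 25n) · sqrt(2π · 25n / 22^2)
        = (25n/22)^(25n) e^(−25n) · sqrt(2π·25n) / 22
        = (sqrt(2π·25n) / 22) · (25n/(22e))^(25n).
This matches Γ(25n+1)/22^(25n+1) with Stirling applied to Γ.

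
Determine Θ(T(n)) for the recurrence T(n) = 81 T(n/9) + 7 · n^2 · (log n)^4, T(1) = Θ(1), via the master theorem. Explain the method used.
T(n) = Θ(n^2 · (log n)^5)

Here log_9 81 = 2 and f(n) = 7 · n^2 · (log n)^4 = Θ(n^(log_9 81) · (log n)^4). This is the extended Case 2 of the master theorem (f matches the critical exponent up to log factors), giving T(n) = Θ(n^(log_9 81) · (log n)^(4+1)) = Θ(n^2 · (log n)^5).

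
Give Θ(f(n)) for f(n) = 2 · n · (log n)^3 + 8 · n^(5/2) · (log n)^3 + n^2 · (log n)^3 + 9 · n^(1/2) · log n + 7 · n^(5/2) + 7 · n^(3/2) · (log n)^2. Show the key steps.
f(n) ∈ Θ(n^(5/2) · (log n)^3)

Compare the terms by growth order. For large n, n^a · (log n)^b dominates n^a' · (log n)^b' iff a > a', or (a = a' and b > b'). Ranking the 6 terms shows the dominant one is 8 · n^(5/2) · (log n)^3. Hence f(n) ∈ Θ(n^(5/2) · (log n)^3).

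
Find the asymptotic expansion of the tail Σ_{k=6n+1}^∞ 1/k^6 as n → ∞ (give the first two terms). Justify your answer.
Σ_{k>6n} 1/k^6 = 1/(5 · (6n)^5) − 1/(2 · (6n)^6) + O(1/(6n)^7)

Compare to the integral: ∫_{6n}^∞ x^(−6) dx = [−x^(−5)/5]_{6n}^∞ = 1/((6−1)·(6n)^5). The Euler-Maclaurin correction adds −f(6n)/2 = −1/(2·(6n)^6). Euler-Maclaurin then gives
  Σ_{k>6n} 1/k^6 = ∫_{6n}^∞ dx/x^6 − 1/(2·(6n)^6) + O(1/(6n)^7).
(Equivalently this is ζ(6) − Σ_{k≤6n} 1/k^6.)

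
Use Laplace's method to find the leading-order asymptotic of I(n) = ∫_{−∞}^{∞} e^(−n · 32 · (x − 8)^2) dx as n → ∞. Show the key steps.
I(n) = sqrt(π/(32n))

Here φ(x) = 32 · (x − 8)^2 has its unique minimum at x* = 8 with φ(x*) = 0 and φ''(x*) = 64. Laplace's method gives
  I(n) ~ e^(−n φ(x*)) · sqrt(2π / (n · φ''(x*))) = sqrt(2π / (64n)) = sqrt(π/(32n)).
This is exact: substituting u = (x − 8)·sqrt(32n) gives I(n) = (1/sqrt(32n)) ∫_{−∞}^{∞} e^(−u^2) du = sqrt(π/(32n)).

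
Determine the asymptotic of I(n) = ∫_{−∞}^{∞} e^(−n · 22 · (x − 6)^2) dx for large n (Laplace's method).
I(n) = sqrt(π/(22n))

Here φ(x) = 22 · (x − 6)^2 has its unique minimum at x* = 6 with φ(x*) = 0 and φ''(x*) = 44. Laplace's method gives
  I(n) ~ e^(−n φ(x*)) · sqrt(2π / (n · φ''(x*))) = sqrt(2π / (44n)) = sqrt(π/(22n)).
This is exact: substituting u = (x − 6)·sqrt(22n) gives I(n) = (1/sqrt(22n)) ∫_{−∞}^{∞} e^(−u^2) du = sqrt(π/(22n)).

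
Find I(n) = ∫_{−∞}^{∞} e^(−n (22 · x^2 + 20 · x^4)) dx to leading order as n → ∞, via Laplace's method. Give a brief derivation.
I(n) ~ sqrt(π/(22n))

φ(x) = 22 · x^2 + 20 · x^4 has its unique global minimum at x* = 0 (since φ'(x) = 44x + 80x^3 = 0 only at x = 0 for real x with both coefficients positive, and φ → ∞ as |x| → ∞). At x* = 0, φ(0) = 0 and φ''(0) = 44. Laplace's method then gives
  I(n) ~ sqrt(2π / (n · φ''(0))) · e^(−n φ(0)) = sqrt(2π / (44n)) = sqrt(π/(22n)).
The 20 · x^4 term contributes only at subleading order (an O(1/n) relative correction).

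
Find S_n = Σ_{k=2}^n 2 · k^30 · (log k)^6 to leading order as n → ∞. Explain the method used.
S_n ~ 2 · n^31 · (log n)^6 / 31

By integral comparison, S_n = ∫_1^n 2 · x^30 · (log x)^6 dx + O(n^30 · (log n)^6). For the integral, the leading term of ∫_1^n x^30 (log x)^6 dx is n^31/31 · (log n)^6 (by repeated integration by parts; each step lowers the log-exponent and produces a relatively O(1/log n) correction). Hence S_n ~ 2 · n^31 · (log n)^6 / 31.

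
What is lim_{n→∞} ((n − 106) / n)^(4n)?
lim = e^(−424)

Rewrite as (1 − 106/n)^(4n). By the standard limit (1 + x/n)^n → e^x, we have (1 − 106/n)^n → e^(−106), and raising to the 4th power gives e^(−424).
More precisely, ln[(1 − 106/n)^(4n)] = 4n · ln(1 − 106/n) = 4n · (-106/n + O(1/n^2)) = -424 + O(1/n) → -424.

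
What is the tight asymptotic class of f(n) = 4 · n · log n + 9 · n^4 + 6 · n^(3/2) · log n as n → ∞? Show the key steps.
f(n) ∈ Θ(n^4)

Compare the terms by growth order. For large n, n^a · (log n)^b dominates n^a' · (log n)^b' iff a > a', or (a = a' and b > b'). Ranking the 3 terms shows the dominant one is 9 · n^4. Hence f(n) ∈ Θ(n^4).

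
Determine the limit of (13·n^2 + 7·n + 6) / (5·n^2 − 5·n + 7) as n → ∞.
lim = 13/5

For large n the leading n^2 terms dominate both numerator and denominator. Dividing top and bottom by n^2, every other term tends to 0, leaving 13/5.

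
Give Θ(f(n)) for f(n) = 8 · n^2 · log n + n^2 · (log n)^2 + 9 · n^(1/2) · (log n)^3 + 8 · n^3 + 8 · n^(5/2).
f(n) ∈ Θ(n^3)

Compare the terms by growth order. For large n, n^a · (log n)^b dominates n^a' · (log n)^b' iff a > a', or (a = a' and b > b'). Ranking the 5 terms shows the dominant one is 8 · n^3. Hence f(n) ∈ Θ(n^3).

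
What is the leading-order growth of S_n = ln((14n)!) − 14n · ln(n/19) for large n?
S_n ~ 14n · (ln 266 − 1) + O(ln n)

Stirling: ln((14n)!) = 14n ln(14n) − 14n + O(ln n).
  S_n = 14n ln(14n) − 14n − 14n ln(n/19) + O(ln n)
      = 14n ln(14n) − 14n ln n + 14n ln 19 − 14n + O(ln n)
      = 14n ln 14 + 14n ln 19 − 14n + O(ln n)
      = 14n (ln 266 − 1) + O(ln n).
Numerically ln(266) − 1 ≈ 4.5835.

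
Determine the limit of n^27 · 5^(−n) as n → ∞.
lim = 0

Exponentials with base > 1 dominate every fixed polynomial: for any fixed c, n^c / 5^n → 0 as n → ∞ (e.g. by the ratio test, or by writing 5^n = e^(n ln 5) and noting e^(n ln 5) / n^c → ∞). Hence n^27 · 5^(−n) = n^27 / 5^n → 0.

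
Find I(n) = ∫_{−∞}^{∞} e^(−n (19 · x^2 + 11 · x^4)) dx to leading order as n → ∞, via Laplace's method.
I(n) ~ sqrt(π/(19n))

φ(x) = 19 · x^2 + 11 · x^4 has its unique global minimum at x* = 0 (since φ'(x) = 38x + 44x^3 = 0 only at x = 0 for real x with both coefficients positive, and φ → ∞ as |x| → ∞). At x* = 0, φ(0) = 0 and φ''(0) = 38. Laplace's method then gives
  I(n) ~ sqrt(2π / (n · φ''(0))) · e^(−n φ(0)) = sqrt(2π / (38n)) = sqrt(π/(19n)).
The 11 · x^4 term contributes only at subleading order (an O(1/n) relative correction).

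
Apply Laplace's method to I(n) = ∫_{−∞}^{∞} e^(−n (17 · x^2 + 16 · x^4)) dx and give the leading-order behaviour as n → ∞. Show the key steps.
I(n) ~ sqrt(π/(17n))

φ(x) = 17 · x^2 + 16 · x^4 has its unique global minimum at x* = 0 (since φ'(x) = 34x + 64x^3 = 0 only at x = 0 for real x with both coefficients positive, and φ → ∞ as |x| → ∞). At x* = 0, φ(0) = 0 and φ''(0) = 34. Laplace's method then gives
  I(n) ~ sqrt(2π / (n · φ''(0))) · e^(−n φ(0)) = sqrt(2π / (34n)) = sqrt(π/(17n)).
The 16 · x^4 term contributes only at subleading order (an O(1/n) relative correction).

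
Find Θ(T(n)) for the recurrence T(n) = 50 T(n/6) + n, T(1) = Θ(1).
T(n) = Θ(n^(log_6 50))

Master theorem: compare f(n) = n to n^(log_6 50) where log_6 50 ≈ 2.183. Since 1 < log_6 50, we have f(n) = O(n^(log_6 50 − ε)) for some ε > 0 — Case 1. Hence T(n) = Θ(n^(log_6 50)).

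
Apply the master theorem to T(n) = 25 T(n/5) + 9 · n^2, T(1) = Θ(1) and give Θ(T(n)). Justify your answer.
T(n) = Θ(n^2 log n)

log_5 25 = 2, and f(n) = 9 · n^2 = Θ(n^(log_5 25)). This is Case 2 of the master theorem: T(n) = Θ(f(n) · log n) = Θ(n^2 log n).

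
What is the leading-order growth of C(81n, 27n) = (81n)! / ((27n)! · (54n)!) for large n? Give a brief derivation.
C(81n, 27n) ~ (27/4)^(27n) · sqrt(3/(4π·27n))

Write N = 27n. Apply Stirling to each factorial:
  (3N)! ~ sqrt(2π·3N) · (3N/e)^(3N),
  N! ~ sqrt(2π N) · (N/e)^N,
  (2N)! ~ sqrt(2π·2N) · (2N/e)^(2N).
The exponential factors combine to (3N)^(3N) / (N^N · (2N)^(2N)) = 3^(3N)/2^(2N) = (3^3/2^2)^N = (27/4)^N.
The square-root prefactors combine to sqrt(2π·3N) / (sqrt(2π N)·sqrt(2π·2N)) = sqrt(3 / (2π·2·N)) = sqrt(3/(4π·27n)).
Substituting N = 27n: C(81n, 27n) ~ (27/4)^(27n) · sqrt(3/(4π·27n)).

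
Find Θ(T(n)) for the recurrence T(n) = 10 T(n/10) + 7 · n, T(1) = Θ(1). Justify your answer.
T(n) = Θ(n log n)

log_10 10 = 1, and f(n) = 7 · n = Θ(n^(log_10 10)). This is Case 2 of the master theorem: T(n) = Θ(f(n) · log n) = Θ(n log n).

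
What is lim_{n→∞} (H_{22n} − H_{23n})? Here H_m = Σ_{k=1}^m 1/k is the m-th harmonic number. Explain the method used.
lim = ln(22/23)

Euler-Maclaurin gives H_m = ln m + γ + 1/(2m) + O(1/m^2). The γ and O(1/m) terms cancel in the difference:
  H_{22n} − H_{23n} = ln(22n) − ln(23n) + O(1/n) = ln(22/23) + O(1/n).
Hence the limit is ln(22/23).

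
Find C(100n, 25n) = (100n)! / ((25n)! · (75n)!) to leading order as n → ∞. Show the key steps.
C(100n, 25n) ~ (256/27)^(25n) · sqrt(2/(3π·25n))

Write N = 25n. Apply Stirling to each factorial:
  (4N)! ~ sqrt(2π·4N) · (4N/e)^(4N),
  N! ~ sqrt(2π N) · (N/e)^N,
  (3N)! ~ sqrt(2π·3N) · (3N/e)^(3N).
The exponential factors combine to (4N)^(4N) / (N^N · (3N)^(3N)) = 4^(4N)/3^(3N) = (4^4/3^3)^N = (256/27)^N.
The square-root prefactors combine to sqrt(2π·4N) / (sqrt(2π N)·sqrt(2π·3N)) = sqrt(4 / (2π·3·N)) = sqrt(2/(3π·25n)).
Substituting N = 25n: C(100n, 25n) ~ (256/27)^(25n) · sqrt(2/(3π·25n)).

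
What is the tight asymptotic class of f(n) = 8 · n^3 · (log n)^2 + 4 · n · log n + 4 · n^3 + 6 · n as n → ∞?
f(n) ∈ Θ(n^3 · (log n)^2)

Compare the terms by growth order. For large n, n^a · (log n)^b dominates n^a' · (log n)^b' iff a > a', or (a = a' and b > b'). Ranking the 4 terms shows the dominant one is 8 · n^3 · (log n)^2. Hence f(n) ∈ Θ(n^3 · (log n)^2).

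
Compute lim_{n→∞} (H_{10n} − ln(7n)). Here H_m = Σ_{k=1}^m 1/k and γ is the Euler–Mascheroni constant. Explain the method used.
lim = ln(10/7) + γ

By Euler-Maclaurin, H_m = ln m + γ + O(1/m). So
  H_{10n} − ln(7n) = ln(10n) + γ − ln(7n) + O(1/n)
                       = ln(10/7) + γ + O(1/n).
Hence the limit is ln(10/7) + γ.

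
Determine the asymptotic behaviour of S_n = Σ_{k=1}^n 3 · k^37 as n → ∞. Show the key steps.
S_n ~ 3 · n^38 / 38

By integral comparison (Euler-Maclaurin), Σ_{k=1}^n 3 · k^37 = 3 · ∫_0^n x^37 dx + O(n^37) = 3 · n^38/38 + O(n^37). (Equivalently, Faulhaber's formula gives the same leading term.)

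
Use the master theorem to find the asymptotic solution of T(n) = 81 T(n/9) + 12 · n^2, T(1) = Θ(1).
T(n) = Θ(n^2 log n)

log_9 81 = 2, and f(n) = 12 · n^2 = Θ(n^(log_9 81)). This is Case 2 of the master theorem: T(n) = Θ(f(n) · log n) = Θ(n^2 log n).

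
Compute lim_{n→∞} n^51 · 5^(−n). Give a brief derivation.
lim = 0

Exponentials with base > 1 dominate every fixed polynomial: for any fixed c, n^c / 5^n → 0 as n → ∞ (e.g. by the ratio test, or by writing 5^n = e^(n ln 5) and noting e^(n ln 5) / n^c → ∞). Hence n^51 · 5^(−n) = n^51 / 5^n → 0.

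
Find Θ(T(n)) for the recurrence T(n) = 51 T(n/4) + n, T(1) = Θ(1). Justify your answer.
T(n) = Θ(n^(log_4 51))

Master theorem: compare f(n) = n to n^(log_4 51) where log_4 51 ≈ 2.836. Since 1 < log_4 51, we have f(n) = O(n^(log_4 51 − ε)) for some ε > 0 — Case 1. Hence T(n) = Θ(n^(log_4 51)).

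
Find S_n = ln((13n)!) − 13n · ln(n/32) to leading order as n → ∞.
S_n ~ 13n · (ln 416 − 1) + O(ln n)

Stirling: ln((13n)!) = 13n ln(13n) − 13n + O(ln n).
  S_n = 13n ln(13n) − 13n − 13n ln(n/32) + O(ln n)
      = 13n ln(13n) − 13n ln n + 13n ln 32 − 13n + O(ln n)
      = 13n ln 13 + 13n ln 32 − 13n + O(ln n)
      = 13n (ln 416 − 1) + O(ln n).
Numerically ln(416) − 1 ≈ 5.0307.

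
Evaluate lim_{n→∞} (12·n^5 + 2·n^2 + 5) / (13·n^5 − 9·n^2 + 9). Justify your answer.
lim = 12/13

For large n the leading n^5 terms dominate both numerator and denominator. Dividing top and bottom by n^5, every other term tends to 0, leaving 12/13.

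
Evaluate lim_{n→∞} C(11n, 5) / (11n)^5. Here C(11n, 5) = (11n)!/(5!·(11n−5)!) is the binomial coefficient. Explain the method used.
lim = 1/5! = 1/120

With N = 11n → ∞: C(N, 5) / N^5 = [N(N−1)…(N−4)] / (5! · N^5) = (1/5!) · 1 · (1 − 1/(11n)) · (1 − 2/(11n)) · (1 − 3/(11n)) · (1 − 4/(11n)). Each factor → 1 as N → ∞, so the limit is 1/5! = 1/120.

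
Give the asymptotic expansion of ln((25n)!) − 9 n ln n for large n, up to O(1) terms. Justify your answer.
ln((25n)!) − 9 n ln n = 16 n ln n + 25(ln 25 − 1) n + (1/2) ln(2π·25n) + O(1/n)

Stirling: ln((25n)!) = 25n ln(25n) − 25n + (1/2) ln(2π·25n) + O(1/n).
Expand 25n ln(25n) = 25n (ln n + ln 25) = 25n ln n + 25n ln 25.
Subtract 9n ln n: leading term is (25 − 9) n ln n = 16 n ln n. The next term is 25n ln 25 − 25n = 25(ln 25 − 1) n. Then the (1/2) ln(2π·25n) correction.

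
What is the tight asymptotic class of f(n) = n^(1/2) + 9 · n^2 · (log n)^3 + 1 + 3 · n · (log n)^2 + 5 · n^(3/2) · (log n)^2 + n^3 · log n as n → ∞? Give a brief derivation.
f(n) ∈ Θ(n^3 · log n)

Compare the terms by growth order. For large n, n^a · (log n)^b dominates n^a' · (log n)^b' iff a > a', or (a = a' and b > b'). Ranking the 6 terms shows the dominant one is n^3 · log n. Hence f(n) ∈ Θ(n^3 · log n).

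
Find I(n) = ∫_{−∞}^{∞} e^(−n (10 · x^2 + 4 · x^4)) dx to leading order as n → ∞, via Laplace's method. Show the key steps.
I(n) ~ sqrt(π/(10n))

φ(x) = 10 · x^2 + 4 · x^4 has its unique global minimum at x* = 0 (since φ'(x) = 20x + 16x^3 = 0 only at x = 0 for real x with both coefficients positive, and φ → ∞ as |x| → ∞). At x* = 0, φ(0) = 0 and φ''(0) = 20. Laplace's method then gives
  I(n) ~ sqrt(2π / (n · φ''(0))) · e^(−n φ(0)) = sqrt(2π / (20n)) = sqrt(π/(10n)).
The 4 · x^4 term contributes only at subleading order (an O(1/n) relative correction).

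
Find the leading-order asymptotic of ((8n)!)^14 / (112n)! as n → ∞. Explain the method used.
((8n)!)^14/(112n)! ~ ((2π·8n)^(13/2) / sqrt(14)) · 14^(−14·8n)  →  0

Write N = 8n. Stirling: N! ~ sqrt(2π N)(N/e)^N and (14N)! ~ sqrt(2π·14N)·(14N/e)^(14N).
  (N!)^14/(14N)! ~ (2π N)^(14/2) (N/e)^(14N) / [sqrt(2π·14N) (14N/e)^(14N)]
     = (2π N)^(14/2) / sqrt(2π·14N) · (N/(14N))^(14N)
     = (2π N)^((14−1)/2) / sqrt(14) · 14^(−14N).
Since 14^14 > 1, the factor 14^(−14N) decays exponentially, so the ratio → 0. Substituting N = 8n gives the stated form.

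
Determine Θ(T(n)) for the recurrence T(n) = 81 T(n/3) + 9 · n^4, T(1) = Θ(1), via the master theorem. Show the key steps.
T(n) = Θ(n^4 log n)

log_3 81 = 4, and f(n) = 9 · n^4 = Θ(n^(log_3 81)). This is Case 2 of the master theorem: T(n) = Θ(f(n) · log n) = Θ(n^4 log n).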